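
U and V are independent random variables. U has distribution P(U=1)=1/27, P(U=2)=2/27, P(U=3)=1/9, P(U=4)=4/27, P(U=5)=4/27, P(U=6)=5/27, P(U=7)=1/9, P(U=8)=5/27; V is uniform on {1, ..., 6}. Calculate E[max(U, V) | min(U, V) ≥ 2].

29/5

P(min(U, V) ≥ 2) = 65/81.
Summing max(U,V)·P(x,y) over outcomes with min(U, V) ≥ 2 gives 377/81.
E[max(U, V) | min(U, V) ≥ 2] = (377/81) / (65/81) = 29/5.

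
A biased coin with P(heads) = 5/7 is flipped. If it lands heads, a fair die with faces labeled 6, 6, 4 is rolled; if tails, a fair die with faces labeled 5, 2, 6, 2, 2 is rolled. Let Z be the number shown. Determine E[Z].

E[Z | heads] = (6+6+4)/3 = 16/3.
E[Z | tails] = (5+2+6+2+2)/5 = 17/5.
By the law of total expectation,
E[Z] = (5/7)·(16/3) + (2/7)·(17/5) = 502/105.

502/105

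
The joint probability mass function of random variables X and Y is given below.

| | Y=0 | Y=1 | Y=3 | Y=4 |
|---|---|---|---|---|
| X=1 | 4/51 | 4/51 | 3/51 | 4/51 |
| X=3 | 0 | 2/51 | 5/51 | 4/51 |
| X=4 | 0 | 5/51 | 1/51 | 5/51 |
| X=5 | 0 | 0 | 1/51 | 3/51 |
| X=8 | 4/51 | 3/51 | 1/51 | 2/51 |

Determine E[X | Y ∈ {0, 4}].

103/26

P(Y ∈ {0, 4}) = 26/51.
Σ X·P over the event = 1·(4/51) + 1·(4/51) + 3·(4/51) + 4·(5/51) + 5·(3/51) + 8·(4/51) + 8·(2/51) = 103/51.
E[X | Y ∈ {0, 4}] = (103/51) / (26/51) = 103/26.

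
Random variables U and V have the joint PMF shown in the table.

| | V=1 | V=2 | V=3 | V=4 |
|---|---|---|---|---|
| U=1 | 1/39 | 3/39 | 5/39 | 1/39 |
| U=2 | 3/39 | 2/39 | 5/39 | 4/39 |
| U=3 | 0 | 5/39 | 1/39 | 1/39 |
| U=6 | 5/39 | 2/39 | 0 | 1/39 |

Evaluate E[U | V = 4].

P(V = 4) = 7/39.
Σ U·P over the event = 1·(1/39) + 2·(4/39) + 3·(1/39) + 6·(1/39) = 6/13.
E[U | V = 4] = (6/13) / (7/39) = 18/7.

18/7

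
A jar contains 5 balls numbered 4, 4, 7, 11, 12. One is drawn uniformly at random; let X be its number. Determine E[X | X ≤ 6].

P(X ≤ 6) = 2/5.
Σ over the event: 4·2/5 = 8/5.
E[X | X ≤ 6] = (8/5) / (2/5) = 4.

4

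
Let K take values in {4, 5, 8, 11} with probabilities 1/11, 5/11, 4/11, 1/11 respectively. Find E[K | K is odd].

6

P(K is odd) = 6/11.
Σ over the event: 5·5/11 + 11·1/11 = 36/11.
E[K | K is odd] = (36/11) / (6/11) = 6.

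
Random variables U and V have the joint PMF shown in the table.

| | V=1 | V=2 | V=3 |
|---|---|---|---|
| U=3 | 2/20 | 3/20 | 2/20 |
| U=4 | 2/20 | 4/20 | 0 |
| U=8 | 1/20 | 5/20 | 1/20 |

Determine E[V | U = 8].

2

P(U = 8) = 7/20.
Σ V·P over the event = 1·(1/20) + 2·(5/20) + 3·(1/20) = 7/10.
E[V | U = 8] = (7/10) / (7/20) = 2.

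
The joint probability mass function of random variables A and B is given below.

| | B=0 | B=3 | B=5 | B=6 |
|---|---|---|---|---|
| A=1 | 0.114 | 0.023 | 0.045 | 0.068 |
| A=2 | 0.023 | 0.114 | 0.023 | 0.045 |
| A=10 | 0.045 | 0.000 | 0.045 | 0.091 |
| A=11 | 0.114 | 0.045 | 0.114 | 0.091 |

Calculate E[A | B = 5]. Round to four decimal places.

P(B = 5) = 0.227.
Σ A·P over the event = 1·(0.045) + 2·(0.023) + 10·(0.045) + 11·(0.114) = 1.795.
E[A | B = 5] = (1.795) / (0.227) = 7.9075.

7.9075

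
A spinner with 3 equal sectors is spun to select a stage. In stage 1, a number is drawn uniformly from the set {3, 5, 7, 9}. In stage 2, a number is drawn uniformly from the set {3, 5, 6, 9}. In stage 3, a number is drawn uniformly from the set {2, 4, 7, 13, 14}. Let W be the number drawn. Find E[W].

E[W | stage 1] = (3+5+7+9)/4 = 6.
E[W | stage 2] = (3+5+6+9)/4 = 23/4.
E[W | stage 3] = (2+4+7+13+14)/5 = 8.
By the law of total expectation,
E[W] = (1/3)·(6) + (1/3)·(23/4) + (1/3)·(8) = 79/12.

79/12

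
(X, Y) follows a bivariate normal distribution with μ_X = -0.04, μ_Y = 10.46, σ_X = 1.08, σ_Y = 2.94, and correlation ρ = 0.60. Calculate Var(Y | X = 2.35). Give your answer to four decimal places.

5.5319

Var(Y | X=x) = (1 − ρ²)·σ_Y².
Var(Y | X=2.35) = (2.94)²·(1 − (0.60)²) = 8.6436·0.64 = 5.5319.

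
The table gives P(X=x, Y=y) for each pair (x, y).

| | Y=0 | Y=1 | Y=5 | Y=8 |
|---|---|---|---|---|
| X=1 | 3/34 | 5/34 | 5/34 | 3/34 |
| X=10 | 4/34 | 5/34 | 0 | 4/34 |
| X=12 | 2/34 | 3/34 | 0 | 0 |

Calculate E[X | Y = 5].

P(Y = 5) = 5/34.
Σ X·P over the event = 1·(5/34) = 5/34.
E[X | Y = 5] = (5/34) / (5/34) = 1.

1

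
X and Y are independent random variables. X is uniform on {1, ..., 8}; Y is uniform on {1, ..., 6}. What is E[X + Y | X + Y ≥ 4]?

P(X + Y ≥ 4) = 15/16.
Summing (X+Y)·P(x,y) over outcomes with X + Y ≥ 4 gives 47/6.
E[X + Y | X + Y ≥ 4] = (47/6) / (15/16) = 376/45.

376/45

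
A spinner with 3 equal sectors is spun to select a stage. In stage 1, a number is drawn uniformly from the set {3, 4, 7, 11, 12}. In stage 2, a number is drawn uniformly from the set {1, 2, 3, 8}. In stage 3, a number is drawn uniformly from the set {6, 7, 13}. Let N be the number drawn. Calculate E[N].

E[N | stage 1] = (3+4+7+11+12)/5 = 37/5.
E[N | stage 2] = (1+2+3+8)/4 = 7/2.
E[N | stage 3] = (6+7+13)/3 = 26/3.
By the law of total expectation,
E[N] = (1/3)·(37/5) + (1/3)·(7/2) + (1/3)·(26/3) = 587/90.

587/90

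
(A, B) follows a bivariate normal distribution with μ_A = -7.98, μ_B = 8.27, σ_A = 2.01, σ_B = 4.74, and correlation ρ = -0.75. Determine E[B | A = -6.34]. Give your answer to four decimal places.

5.3694

For a bivariate normal, E[B | A=x] = μ_B + ρ·(σ_B/σ_A)·(x − μ_A).
E[B | A=-6.34] = 8.27 + (-0.75)·(4.74/2.01)·(-6.34 − (-7.98)) = 8.27 + (-1.76866)·(1.64) = 5.3694.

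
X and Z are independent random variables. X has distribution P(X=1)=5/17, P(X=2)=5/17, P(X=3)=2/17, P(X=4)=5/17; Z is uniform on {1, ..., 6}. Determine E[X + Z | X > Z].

P(X > Z) = 4/17.
Summing (X+Z)·P(x,y) over outcomes with X > Z gives 41/34.
E[X + Z | X > Z] = (41/34) / (4/17) = 41/8.

41/8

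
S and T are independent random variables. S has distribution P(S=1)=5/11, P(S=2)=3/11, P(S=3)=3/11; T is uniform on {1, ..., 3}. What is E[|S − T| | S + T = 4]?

16/11

P(S + T = 4) = 1/3.
Summing |S−T|·P(x,y) over outcomes with S + T = 4 gives 16/33.
E[|S − T| | S + T = 4] = (16/33) / (1/3) = 16/11.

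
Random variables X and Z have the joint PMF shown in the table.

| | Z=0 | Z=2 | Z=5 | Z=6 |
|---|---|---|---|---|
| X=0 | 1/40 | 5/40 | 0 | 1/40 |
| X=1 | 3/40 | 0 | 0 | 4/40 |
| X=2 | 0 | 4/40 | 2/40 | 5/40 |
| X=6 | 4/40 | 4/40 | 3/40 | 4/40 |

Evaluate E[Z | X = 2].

48/11

P(X = 2) = 11/40.
Summing Z·P(X=x,Z=y) over the conditioning event gives 6/5.
E[Z | X = 2] = (6/5) / (11/40) = 48/11.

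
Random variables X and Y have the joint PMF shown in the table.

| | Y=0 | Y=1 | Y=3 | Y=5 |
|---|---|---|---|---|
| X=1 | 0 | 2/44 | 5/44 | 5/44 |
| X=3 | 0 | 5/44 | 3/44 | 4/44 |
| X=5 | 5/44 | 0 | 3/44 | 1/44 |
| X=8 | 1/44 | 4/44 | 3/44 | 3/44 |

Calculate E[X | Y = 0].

11/2

P(Y = 0) = 3/22.
Σ X·P over the event = 5·(5/44) + 8·(1/44) = 3/4.
E[X | Y = 0] = (3/4) / (3/22) = 11/2.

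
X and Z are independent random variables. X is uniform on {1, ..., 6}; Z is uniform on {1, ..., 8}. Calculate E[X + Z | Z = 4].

Outcomes with Z = 4: (1,4), (2,4), (3,4), (4,4), (5,4), (6,4), each with probability 1/48.
E[X + Z | Z = 4] = (5 + 6 + 7 + 8 + 9 + 10) / 6 = 15/2.

15/2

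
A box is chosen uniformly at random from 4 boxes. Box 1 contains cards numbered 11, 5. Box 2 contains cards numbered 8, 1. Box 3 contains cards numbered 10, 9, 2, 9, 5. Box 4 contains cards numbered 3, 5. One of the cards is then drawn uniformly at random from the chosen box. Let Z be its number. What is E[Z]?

E[Z | box 1] = (11+5)/2 = 8.
E[Z | box 2] = (8+1)/2 = 9/2.
E[Z | box 3] = (10+9+2+9+5)/5 = 7.
E[Z | box 4] = (3+5)/2 = 4.
E[Z] = (1/4)·(8) + (1/4)·(9/2) + (1/4)·(7) + (1/4)·(4) = 47/8.

47/8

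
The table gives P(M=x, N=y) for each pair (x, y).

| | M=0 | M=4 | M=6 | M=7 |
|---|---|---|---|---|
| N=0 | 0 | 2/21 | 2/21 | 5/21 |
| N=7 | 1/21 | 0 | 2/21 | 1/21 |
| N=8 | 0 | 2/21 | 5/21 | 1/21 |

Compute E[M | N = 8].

45/8

P(N = 8) = 8/21.
Summing M·P(M=x,N=y) over the conditioning event gives 15/7.
E[M | N = 8] = (15/7) / (8/21) = 45/8.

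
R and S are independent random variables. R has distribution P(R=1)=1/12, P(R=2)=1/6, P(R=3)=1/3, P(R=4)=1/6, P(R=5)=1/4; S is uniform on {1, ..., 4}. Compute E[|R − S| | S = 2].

P(S = 2) = 1/4.
Summing |R−S|·P(x,y) over outcomes with S = 2 gives 3/8.
E[|R − S| | S = 2] = (3/8) / (1/4) = 3/2.

3/2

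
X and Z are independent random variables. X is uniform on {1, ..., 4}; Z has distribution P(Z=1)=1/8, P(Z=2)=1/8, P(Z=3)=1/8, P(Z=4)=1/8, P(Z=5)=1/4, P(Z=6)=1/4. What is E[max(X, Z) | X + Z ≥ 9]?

P(X + Z ≥ 9) = 3/16.
Summing max(X,Z)·P(x,y) over outcomes with X + Z ≥ 9 gives 17/16.
E[max(X, Z) | X + Z ≥ 9] = (17/16) / (3/16) = 17/3.

17/3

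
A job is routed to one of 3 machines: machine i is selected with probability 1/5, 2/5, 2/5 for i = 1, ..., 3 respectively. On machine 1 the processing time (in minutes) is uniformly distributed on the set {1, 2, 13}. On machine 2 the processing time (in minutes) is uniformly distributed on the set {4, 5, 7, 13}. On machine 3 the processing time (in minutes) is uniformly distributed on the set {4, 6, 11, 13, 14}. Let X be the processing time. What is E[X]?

E[X | machine 1] = (1+2+13)/3 = 16/3.
E[X | machine 2] = (4+5+7+13)/4 = 29/4.
E[X | machine 3] = (4+6+11+13+14)/5 = 48/5.
E[X] = (1/5)·(16/3) + (2/5)·(29/4) + (2/5)·(48/5) = 1171/150.

1171/150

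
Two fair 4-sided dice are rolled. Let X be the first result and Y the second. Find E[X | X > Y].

10/3

Outcomes with X > Y: (2,1), (3,1), (3,2), (4,1), (4,2), (4,3), each with probability 1/16.
E[X | X > Y] = (2 + 3 + 3 + 4 + 4 + 4) / 6 = 10/3.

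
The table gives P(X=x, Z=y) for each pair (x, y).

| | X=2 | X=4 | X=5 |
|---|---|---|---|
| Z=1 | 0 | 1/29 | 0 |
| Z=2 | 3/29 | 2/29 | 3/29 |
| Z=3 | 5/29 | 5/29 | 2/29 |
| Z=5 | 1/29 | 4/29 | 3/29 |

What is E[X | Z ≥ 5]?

P(Z ≥ 5) = 8/29.
Σ X·P over the event = 2·(1/29) + 4·(4/29) + 5·(3/29) = 33/29.
E[X | Z ≥ 5] = (33/29) / (8/29) = 33/8.

33/8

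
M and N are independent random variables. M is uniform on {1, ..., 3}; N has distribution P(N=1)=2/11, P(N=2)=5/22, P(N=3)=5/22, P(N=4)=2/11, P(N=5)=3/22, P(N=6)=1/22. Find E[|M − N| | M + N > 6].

31/13

P(M + N > 6) = 13/66.
Summing |M−N|·P(x,y) over outcomes with M + N > 6 gives 31/66.
E[|M − N| | M + N > 6] = (31/66) / (13/66) = 31/13.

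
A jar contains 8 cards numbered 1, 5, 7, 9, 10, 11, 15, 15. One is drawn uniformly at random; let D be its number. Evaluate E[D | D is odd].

9

P(D is odd) = 7/8.
Σ over the event: 1·1/8 + 5·1/8 + 7·1/8 + 9·1/8 + 11·1/8 + 15·1/4 = 63/8.
E[D | D is odd] = (63/8) / (7/8) = 9.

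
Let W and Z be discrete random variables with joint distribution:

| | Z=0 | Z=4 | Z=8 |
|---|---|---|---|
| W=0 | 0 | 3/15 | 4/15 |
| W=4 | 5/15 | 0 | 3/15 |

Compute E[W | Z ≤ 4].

P(Z ≤ 4) = 8/15.
Σ W·P over the event = 0·(3/15) + 4·(5/15) = 4/3.
E[W | Z ≤ 4] = (4/3) / (8/15) = 5/2.

5/2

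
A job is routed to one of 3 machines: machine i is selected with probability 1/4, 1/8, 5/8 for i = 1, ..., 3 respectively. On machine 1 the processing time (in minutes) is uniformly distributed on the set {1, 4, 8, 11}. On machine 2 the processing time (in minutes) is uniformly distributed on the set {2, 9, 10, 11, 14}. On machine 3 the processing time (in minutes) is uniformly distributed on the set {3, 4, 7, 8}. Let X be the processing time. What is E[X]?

487/80

E[X | machine 1] = (1+4+8+11)/4 = 6.
E[X | machine 2] = (2+9+10+11+14)/5 = 46/5.
E[X | machine 3] = (3+4+7+8)/4 = 11/2.
E[X] = (1/4)·(6) + (1/8)·(46/5) + (5/8)·(11/2) = 487/80.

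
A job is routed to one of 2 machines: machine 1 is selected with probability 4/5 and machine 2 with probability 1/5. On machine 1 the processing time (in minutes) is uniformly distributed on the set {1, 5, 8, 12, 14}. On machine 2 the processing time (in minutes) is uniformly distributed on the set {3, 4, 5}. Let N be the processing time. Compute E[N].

E[N | machine 1] = (1+5+8+12+14)/5 = 8.
E[N | machine 2] = (3+4+5)/3 = 4.
By the law of total expectation,
E[N] = (4/5)·(8) + (1/5)·(4) = 36/5.

36/5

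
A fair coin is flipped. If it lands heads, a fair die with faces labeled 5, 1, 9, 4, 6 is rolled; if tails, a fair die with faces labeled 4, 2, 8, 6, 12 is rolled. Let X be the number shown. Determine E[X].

57/10

E[X | heads] = (5+1+9+4+6)/5 = 5.
E[X | tails] = (4+2+8+6+12)/5 = 32/5.
By the law of total expectation,
E[X] = (1/2)·(5) + (1/2)·(32/5) = 57/10.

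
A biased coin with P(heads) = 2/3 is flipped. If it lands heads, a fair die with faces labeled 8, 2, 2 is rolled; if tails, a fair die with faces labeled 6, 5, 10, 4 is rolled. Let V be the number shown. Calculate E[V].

19/4

E[V | heads] = (8+2+2)/3 = 4.
E[V | tails] = (6+5+10+4)/4 = 25/4.
E[V] = (2/3)·(4) + (1/3)·(25/4) = 19/4.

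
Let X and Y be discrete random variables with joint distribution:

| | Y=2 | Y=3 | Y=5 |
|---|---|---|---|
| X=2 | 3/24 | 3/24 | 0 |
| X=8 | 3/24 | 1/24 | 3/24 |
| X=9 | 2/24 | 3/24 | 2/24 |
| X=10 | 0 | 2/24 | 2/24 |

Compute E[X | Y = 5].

P(Y = 5) = 7/24.
Σ X·P over the event = 8·(3/24) + 9·(2/24) + 10·(2/24) = 31/12.
E[X | Y = 5] = (31/12) / (7/24) = 62/7.

62/7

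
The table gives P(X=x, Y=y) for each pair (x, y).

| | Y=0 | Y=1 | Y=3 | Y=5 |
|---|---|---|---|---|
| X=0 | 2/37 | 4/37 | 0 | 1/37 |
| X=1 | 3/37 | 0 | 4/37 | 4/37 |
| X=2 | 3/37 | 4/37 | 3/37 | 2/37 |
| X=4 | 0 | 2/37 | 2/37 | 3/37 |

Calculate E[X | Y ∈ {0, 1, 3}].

P(Y ∈ {0, 1, 3}) = 27/37.
Summing X·P(X=x,Y=y) over the conditioning event gives 43/37.
E[X | Y ∈ {0, 1, 3}] = (43/37) / (27/37) = 43/27.

43/27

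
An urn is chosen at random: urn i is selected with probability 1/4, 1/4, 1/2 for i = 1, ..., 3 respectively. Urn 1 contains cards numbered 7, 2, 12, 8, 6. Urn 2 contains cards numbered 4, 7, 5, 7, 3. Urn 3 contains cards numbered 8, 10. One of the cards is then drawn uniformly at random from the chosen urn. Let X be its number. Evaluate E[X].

E[X | urn 1] = (7+2+12+8+6)/5 = 7.
E[X | urn 2] = (4+7+5+7+3)/5 = 26/5.
E[X | urn 3] = (8+10)/2 = 9.
E[X] = (1/4)·(7) + (1/4)·(26/5) + (1/2)·(9) = 151/20.

151/20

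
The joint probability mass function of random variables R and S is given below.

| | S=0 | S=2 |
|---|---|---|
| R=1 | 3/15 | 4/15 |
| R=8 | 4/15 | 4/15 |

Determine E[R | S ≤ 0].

P(S ≤ 0) = 7/15.
Σ R·P over the event = 1·(3/15) + 8·(4/15) = 7/3.
E[R | S ≤ 0] = (7/3) / (7/15) = 5.

5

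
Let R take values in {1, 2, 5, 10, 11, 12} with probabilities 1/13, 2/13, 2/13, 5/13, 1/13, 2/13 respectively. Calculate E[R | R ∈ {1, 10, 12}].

75/8

P(R ∈ {1, 10, 12}) = 8/13.
Σ over the event: 1·1/13 + 10·5/13 + 12·2/13 = 75/13.
E[R | R ∈ {1, 10, 12}] = (75/13) / (8/13) = 75/8.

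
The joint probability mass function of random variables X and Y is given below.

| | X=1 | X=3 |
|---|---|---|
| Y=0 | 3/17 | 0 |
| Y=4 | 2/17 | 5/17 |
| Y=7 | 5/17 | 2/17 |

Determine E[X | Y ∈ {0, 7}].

7/5

P(Y ∈ {0, 7}) = 10/17.
Σ X·P over the event = 1·(3/17) + 1·(5/17) + 3·(2/17) = 14/17.
E[X | Y ∈ {0, 7}] = (14/17) / (10/17) = 7/5.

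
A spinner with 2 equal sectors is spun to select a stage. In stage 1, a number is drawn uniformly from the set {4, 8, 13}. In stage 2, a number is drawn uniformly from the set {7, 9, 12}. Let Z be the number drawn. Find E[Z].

53/6

E[Z | stage 1] = (4+8+13)/3 = 25/3.
E[Z | stage 2] = (7+9+12)/3 = 28/3.
E[Z] = (1/2)·(25/3) + (1/2)·(28/3) = 53/6.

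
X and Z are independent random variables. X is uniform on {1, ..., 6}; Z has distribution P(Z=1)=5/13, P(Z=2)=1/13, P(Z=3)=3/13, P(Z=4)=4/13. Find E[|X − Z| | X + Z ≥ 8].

31/19

P(X + Z ≥ 8) = 19/78.
Summing |X−Z|·P(x,y) over outcomes with X + Z ≥ 8 gives 31/78.
E[|X − Z| | X + Z ≥ 8] = (31/78) / (19/78) = 31/19.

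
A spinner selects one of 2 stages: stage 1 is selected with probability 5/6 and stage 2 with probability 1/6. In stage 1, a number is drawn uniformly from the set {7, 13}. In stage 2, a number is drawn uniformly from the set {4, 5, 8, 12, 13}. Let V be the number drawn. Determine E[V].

E[V | stage 1] = (7+13)/2 = 10.
E[V | stage 2] = (4+5+8+12+13)/5 = 42/5.
By the law of total expectation,
E[V] = (5/6)·(10) + (1/6)·(42/5) = 146/15.

146/15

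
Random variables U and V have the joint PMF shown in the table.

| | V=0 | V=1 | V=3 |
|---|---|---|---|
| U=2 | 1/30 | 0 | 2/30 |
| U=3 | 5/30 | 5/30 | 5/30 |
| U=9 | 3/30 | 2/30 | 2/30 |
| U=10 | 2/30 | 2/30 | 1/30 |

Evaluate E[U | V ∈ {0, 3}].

37/7

P(V ∈ {0, 3}) = 7/10.
Σ U·P over the event = 2·(1/30) + 2·(2/30) + 3·(5/30) + 3·(5/30) + 9·(3/30) + 9·(2/30) + 10·(2/30) + 10·(1/30) = 37/10.
E[U | V ∈ {0, 3}] = (37/10) / (7/10) = 37/7.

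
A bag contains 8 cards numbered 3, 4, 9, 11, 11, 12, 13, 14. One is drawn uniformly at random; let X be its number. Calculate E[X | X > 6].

P(X > 6) = 3/4.
Σ over the event: 9·1/8 + 11·1/4 + 12·1/8 + 13·1/8 + 14·1/8 = 35/4.
E[X | X > 6] = (35/4) / (3/4) = 35/3.

35/3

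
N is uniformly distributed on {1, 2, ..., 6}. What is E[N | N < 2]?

Given N < 2, N is equally likely to be any of {1}.
E[N | N < 2] = (1) / 1 = 1.

1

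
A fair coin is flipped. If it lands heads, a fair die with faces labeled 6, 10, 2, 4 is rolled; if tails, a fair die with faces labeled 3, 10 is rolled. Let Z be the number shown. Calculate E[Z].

E[Z | heads] = (6+10+2+4)/4 = 11/2.
E[Z | tails] = (3+10)/2 = 13/2.
E[Z] = (1/2)·(11/2) + (1/2)·(13/2) = 6.

6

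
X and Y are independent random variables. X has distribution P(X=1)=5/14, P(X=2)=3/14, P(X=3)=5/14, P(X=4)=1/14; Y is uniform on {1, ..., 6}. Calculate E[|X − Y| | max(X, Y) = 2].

8/11

P(max(X, Y) = 2) = 11/84.
Summing |X−Y|·P(x,y) over outcomes with max(X, Y) = 2 gives 2/21.
E[|X − Y| | max(X, Y) = 2] = (2/21) / (11/84) = 8/11.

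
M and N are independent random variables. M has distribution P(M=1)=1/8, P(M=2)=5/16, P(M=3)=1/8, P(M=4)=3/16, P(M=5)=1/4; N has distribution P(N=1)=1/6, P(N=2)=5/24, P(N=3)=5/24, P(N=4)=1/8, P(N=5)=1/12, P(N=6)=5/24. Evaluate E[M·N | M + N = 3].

2

P(M + N = 3) = 5/64.
Summing MN·P(x,y) over outcomes with M + N = 3 gives 5/32.
E[M·N | M + N = 3] = (5/32) / (5/64) = 2.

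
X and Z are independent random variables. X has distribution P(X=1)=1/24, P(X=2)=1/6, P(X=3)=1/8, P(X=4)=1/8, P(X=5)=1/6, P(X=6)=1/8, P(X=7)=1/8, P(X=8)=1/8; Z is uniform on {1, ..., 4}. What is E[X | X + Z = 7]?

59/13

P(X + Z = 7) = 13/96.
Summing X·P(x,y) over outcomes with X + Z = 7 gives 59/96.
E[X | X + Z = 7] = (59/96) / (13/96) = 59/13.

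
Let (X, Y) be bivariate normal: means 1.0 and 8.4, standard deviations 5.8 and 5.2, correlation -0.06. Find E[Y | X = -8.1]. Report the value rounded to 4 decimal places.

8.8895

E[Y | X=x] = μ_Y + ρ(σ_Y/σ_X)(x − μ_X) for jointly normal variables.
E[Y | X=-8.1] = 8.4 + (-0.06)·(5.2/5.8)·(-8.1 − (1.0)) = 8.4 + (-0.053793)·(-9.1) = 8.8895.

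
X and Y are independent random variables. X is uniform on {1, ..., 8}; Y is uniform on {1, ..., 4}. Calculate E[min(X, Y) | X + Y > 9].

P(X + Y > 9) = 3/16.
Summing min(X,Y)·P(x,y) over outcomes with X + Y > 9 gives 5/8.
E[min(X, Y) | X + Y > 9] = (5/8) / (3/16) = 10/3.

10/3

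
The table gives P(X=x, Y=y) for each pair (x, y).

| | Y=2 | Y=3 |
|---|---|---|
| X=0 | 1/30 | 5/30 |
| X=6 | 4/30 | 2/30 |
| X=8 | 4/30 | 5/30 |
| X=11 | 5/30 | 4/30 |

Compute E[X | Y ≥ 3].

6

P(Y ≥ 3) = 8/15.
Σ X·P over the event = 0·(5/30) + 6·(2/30) + 8·(5/30) + 11·(4/30) = 16/5.
E[X | Y ≥ 3] = (16/5) / (8/15) = 6.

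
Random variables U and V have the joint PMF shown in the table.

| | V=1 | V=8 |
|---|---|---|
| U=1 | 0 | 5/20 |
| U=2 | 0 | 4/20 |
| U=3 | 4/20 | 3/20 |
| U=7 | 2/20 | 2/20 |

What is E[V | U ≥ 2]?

P(U ≥ 2) = 3/4.
Σ V·P over the event = 8·(4/20) + 1·(4/20) + 8·(3/20) + 1·(2/20) + 8·(2/20) = 39/10.
E[V | U ≥ 2] = (39/10) / (3/4) = 26/5.

26/5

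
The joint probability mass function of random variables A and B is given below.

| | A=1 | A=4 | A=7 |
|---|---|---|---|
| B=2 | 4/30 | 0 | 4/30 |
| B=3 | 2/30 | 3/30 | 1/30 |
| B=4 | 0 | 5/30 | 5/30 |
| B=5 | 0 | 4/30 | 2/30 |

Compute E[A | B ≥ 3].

P(B ≥ 3) = 11/15.
Σ A·P over the event = 1·(2/30) + 4·(3/30) + 4·(5/30) + 4·(4/30) + 7·(1/30) + 7·(5/30) + 7·(2/30) = 53/15.
E[A | B ≥ 3] = (53/15) / (11/15) = 53/11.

53/11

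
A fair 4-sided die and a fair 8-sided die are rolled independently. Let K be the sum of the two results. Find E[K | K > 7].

P(K > 7) = 7/16.
Σ over the event: 8·1/8 + 9·1/8 + 10·3/32 + 11·1/16 + 12·1/32 = 33/8.
E[K | K > 7] = (33/8) / (7/16) = 66/7.

66/7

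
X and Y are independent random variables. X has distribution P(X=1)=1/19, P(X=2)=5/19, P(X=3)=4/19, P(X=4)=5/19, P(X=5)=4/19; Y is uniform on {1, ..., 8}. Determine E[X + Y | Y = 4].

139/19

P(Y = 4) = 1/8.
Summing (X+Y)·P(x,y) over outcomes with Y = 4 gives 139/152.
E[X + Y | Y = 4] = (139/152) / (1/8) = 139/19.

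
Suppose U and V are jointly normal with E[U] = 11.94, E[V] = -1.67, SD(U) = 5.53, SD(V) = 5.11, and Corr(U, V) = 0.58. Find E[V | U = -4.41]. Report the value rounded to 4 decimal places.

For a bivariate normal, E[V | U=x] = μ_V + ρ·(σ_V/σ_U)·(x − μ_U).
E[V | U=-4.41] = -1.67 + (0.58)·(5.11/5.53)·(-4.41 − (11.94)) = -1.67 + (0.53595)·(-16.35) = -10.4328.

-10.4328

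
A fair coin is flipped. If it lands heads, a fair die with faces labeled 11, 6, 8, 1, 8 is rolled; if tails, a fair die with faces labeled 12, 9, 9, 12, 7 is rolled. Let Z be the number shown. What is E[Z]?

E[Z | heads] = (11+6+8+1+8)/5 = 34/5.
E[Z | tails] = (12+9+9+12+7)/5 = 49/5.
E[Z] = (1/2)·(34/5) + (1/2)·(49/5) = 83/10.

83/10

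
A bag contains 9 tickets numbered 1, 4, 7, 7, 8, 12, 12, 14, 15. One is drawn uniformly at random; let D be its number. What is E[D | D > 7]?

P(D > 7) = 5/9.
Σ over the event: 8·1/9 + 12·2/9 + 14·1/9 + 15·1/9 = 61/9.
E[D | D > 7] = (61/9) / (5/9) = 61/5.

61/5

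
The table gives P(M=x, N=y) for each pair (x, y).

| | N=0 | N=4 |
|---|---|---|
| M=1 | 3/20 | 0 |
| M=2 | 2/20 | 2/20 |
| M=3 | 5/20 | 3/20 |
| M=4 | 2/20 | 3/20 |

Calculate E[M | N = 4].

P(N = 4) = 2/5.
Σ M·P over the event = 2·(2/20) + 3·(3/20) + 4·(3/20) = 5/4.
E[M | N = 4] = (5/4) / (2/5) = 25/8.

25/8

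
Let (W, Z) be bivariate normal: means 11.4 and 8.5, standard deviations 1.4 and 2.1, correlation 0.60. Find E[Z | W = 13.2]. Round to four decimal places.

10.1200

The regression of Z on W has slope ρ·σ_Z/σ_W and passes through (μ_W, μ_Z).
E[Z | W=13.2] = 8.5 + (0.60)·(2.1/1.4)·(13.2 − (11.4)) = 8.5 + (0.9)·(1.8) = 10.1200.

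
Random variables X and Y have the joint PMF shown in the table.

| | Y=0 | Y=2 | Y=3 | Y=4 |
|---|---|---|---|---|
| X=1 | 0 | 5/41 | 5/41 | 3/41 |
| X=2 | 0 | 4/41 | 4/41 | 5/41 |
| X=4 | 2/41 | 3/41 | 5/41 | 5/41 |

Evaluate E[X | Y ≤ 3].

P(Y ≤ 3) = 28/41.
Σ X·P over the event = 1·(5/41) + 1·(5/41) + 2·(4/41) + 2·(4/41) + 4·(2/41) + 4·(3/41) + 4·(5/41) = 66/41.
E[X | Y ≤ 3] = (66/41) / (28/41) = 33/14.

33/14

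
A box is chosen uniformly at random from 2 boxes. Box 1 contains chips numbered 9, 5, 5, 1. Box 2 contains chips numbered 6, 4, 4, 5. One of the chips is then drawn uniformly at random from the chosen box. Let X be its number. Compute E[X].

E[X | box 1] = (9+5+5+1)/4 = 5.
E[X | box 2] = (6+4+4+5)/4 = 19/4.
By the law of total expectation,
E[X] = (1/2)·(5) + (1/2)·(19/4) = 39/8.

39/8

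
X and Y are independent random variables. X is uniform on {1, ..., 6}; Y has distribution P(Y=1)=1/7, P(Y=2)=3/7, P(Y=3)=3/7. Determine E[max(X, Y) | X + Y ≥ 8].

17/3

P(X + Y ≥ 8) = 3/14.
Summing max(X,Y)·P(x,y) over outcomes with X + Y ≥ 8 gives 17/14.
E[max(X, Y) | X + Y ≥ 8] = (17/14) / (3/14) = 17/3.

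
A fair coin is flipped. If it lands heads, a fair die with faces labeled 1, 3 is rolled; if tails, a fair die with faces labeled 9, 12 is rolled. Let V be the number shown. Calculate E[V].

25/4

E[V | heads] = (1+3)/2 = 2.
E[V | tails] = (9+12)/2 = 21/2.
By the law of total expectation,
E[V] = (1/2)·(2) + (1/2)·(21/2) = 25/4.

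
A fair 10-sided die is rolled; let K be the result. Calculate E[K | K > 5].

8

Given K > 5, K is equally likely to be any of {6, 7, 8, 9, 10}.
E[K | K > 5] = (6 + 7 + 8 + 9 + 10) / 5 = 8.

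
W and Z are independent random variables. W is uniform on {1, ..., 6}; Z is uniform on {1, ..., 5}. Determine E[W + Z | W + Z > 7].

9

P(W + Z > 7) = 1/3.
Summing (W+Z)·P(x,y) over outcomes with W + Z > 7 gives 3.
E[W + Z | W + Z > 7] = (3) / (1/3) = 9.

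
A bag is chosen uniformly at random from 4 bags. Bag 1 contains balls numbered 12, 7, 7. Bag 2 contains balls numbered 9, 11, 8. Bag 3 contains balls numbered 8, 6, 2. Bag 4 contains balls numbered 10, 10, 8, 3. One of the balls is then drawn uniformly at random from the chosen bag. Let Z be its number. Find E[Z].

373/48

E[Z | bag 1] = (12+7+7)/3 = 26/3.
E[Z | bag 2] = (9+11+8)/3 = 28/3.
E[Z | bag 3] = (8+6+2)/3 = 16/3.
E[Z | bag 4] = (10+10+8+3)/4 = 31/4.
By the law of total expectation,
E[Z] = (1/4)·(26/3) + (1/4)·(28/3) + (1/4)·(16/3) + (1/4)·(31/4) = 373/48.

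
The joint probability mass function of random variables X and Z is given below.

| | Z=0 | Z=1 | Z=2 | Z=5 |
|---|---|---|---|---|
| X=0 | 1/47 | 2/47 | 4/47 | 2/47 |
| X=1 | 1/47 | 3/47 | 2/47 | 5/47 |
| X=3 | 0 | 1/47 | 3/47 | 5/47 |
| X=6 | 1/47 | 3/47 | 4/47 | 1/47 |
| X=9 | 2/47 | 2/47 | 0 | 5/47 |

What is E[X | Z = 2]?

35/13

P(Z = 2) = 13/47.
Σ X·P over the event = 0·(4/47) + 1·(2/47) + 3·(3/47) + 6·(4/47) = 35/47.
E[X | Z = 2] = (35/47) / (13/47) = 35/13.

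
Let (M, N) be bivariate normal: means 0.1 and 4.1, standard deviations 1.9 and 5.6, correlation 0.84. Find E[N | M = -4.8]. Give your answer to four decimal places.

-8.0314

The regression of N on M has slope ρ·σ_N/σ_M and passes through (μ_M, μ_N).
E[N | M=-4.8] = 4.1 + (0.84)·(5.6/1.9)·(-4.8 − (0.1)) = 4.1 + (2.4758)·(-4.9) = -8.0314.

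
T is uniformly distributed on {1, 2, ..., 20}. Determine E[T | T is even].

Given T is even, T is equally likely to be any of {2, 4, 6, 8, 10, 12, 14, 16, 18, 20}.
E[T | T is even] = (2 + 4 + 6 + 8 + 10 + 12 + 14 + 16 + 18 + 20) / 10 = 11.

11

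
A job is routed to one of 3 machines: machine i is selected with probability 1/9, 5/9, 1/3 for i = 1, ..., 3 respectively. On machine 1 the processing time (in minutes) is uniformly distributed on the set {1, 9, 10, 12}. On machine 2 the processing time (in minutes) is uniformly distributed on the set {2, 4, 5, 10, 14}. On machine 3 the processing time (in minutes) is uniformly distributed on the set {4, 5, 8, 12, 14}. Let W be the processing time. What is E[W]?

344/45

E[W | machine 1] = (1+9+10+12)/4 = 8.
E[W | machine 2] = (2+4+5+10+14)/5 = 7.
E[W | machine 3] = (4+5+8+12+14)/5 = 43/5.
By the law of total expectation,
E[W] = (1/9)·(8) + (5/9)·(7) + (1/3)·(43/5) = 344/45.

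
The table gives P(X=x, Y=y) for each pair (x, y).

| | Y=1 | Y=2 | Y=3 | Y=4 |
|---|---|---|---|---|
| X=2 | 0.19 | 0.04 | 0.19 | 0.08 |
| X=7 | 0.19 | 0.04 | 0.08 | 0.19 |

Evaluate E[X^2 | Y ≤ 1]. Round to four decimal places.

P(Y ≤ 1) = 0.38.
Summing X^2·P(X=x,Y=y) over the conditioning event gives 10.07.
E[X^2 | Y ≤ 1] = (10.07) / (0.38) = 26.5000.

26.5000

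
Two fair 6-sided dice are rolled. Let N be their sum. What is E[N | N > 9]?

P(N > 9) = 1/6.
Σ over the event: 10·1/12 + 11·1/18 + 12·1/36 = 16/9.
E[N | N > 9] = (16/9) / (1/6) = 32/3.

32/3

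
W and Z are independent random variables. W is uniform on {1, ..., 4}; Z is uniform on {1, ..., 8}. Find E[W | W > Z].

Outcomes with W > Z: (2,1), (3,1), (3,2), (4,1), (4,2), (4,3), each with probability 1/32.
E[W | W > Z] = (2 + 3 + 3 + 4 + 4 + 4) / 6 = 10/3.

10/3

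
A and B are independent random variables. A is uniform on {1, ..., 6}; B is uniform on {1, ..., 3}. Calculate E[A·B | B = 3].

21/2

Outcomes with B = 3: (1,3), (2,3), (3,3), (4,3), (5,3), (6,3), each with probability 1/18.
E[A·B | B = 3] = (3 + 6 + 9 + 12 + 15 + 18) / 6 = 21/2.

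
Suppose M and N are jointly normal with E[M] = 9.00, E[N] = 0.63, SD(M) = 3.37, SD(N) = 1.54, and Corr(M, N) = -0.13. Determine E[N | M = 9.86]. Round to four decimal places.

The regression of N on M has slope ρ·σ_N/σ_M and passes through (μ_M, μ_N).
E[N | M=9.86] = 0.63 + (-0.13)·(1.54/3.37)·(9.86 − (9.00)) = 0.63 + (-0.059407)·(0.86) = 0.5789.

0.5789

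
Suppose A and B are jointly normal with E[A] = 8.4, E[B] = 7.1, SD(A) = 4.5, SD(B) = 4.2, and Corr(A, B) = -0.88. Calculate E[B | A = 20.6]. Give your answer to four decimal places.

-2.9203

E[B | A=x] = μ_B + ρ(σ_B/σ_A)(x − μ_A) for jointly normal variables.
E[B | A=20.6] = 7.1 + (-0.88)·(4.2/4.5)·(20.6 − (8.4)) = 7.1 + (-0.821333)·(12.2) = -2.9203.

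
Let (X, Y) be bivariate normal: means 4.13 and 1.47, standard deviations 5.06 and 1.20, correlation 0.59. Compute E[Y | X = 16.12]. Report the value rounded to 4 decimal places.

3.1477

For a bivariate normal, E[Y | X=x] = μ_Y + ρ·(σ_Y/σ_X)·(x − μ_X).
E[Y | X=16.12] = 1.47 + (0.59)·(1.20/5.06)·(16.12 − (4.13)) = 1.47 + (0.139921)·(11.99) = 3.1477.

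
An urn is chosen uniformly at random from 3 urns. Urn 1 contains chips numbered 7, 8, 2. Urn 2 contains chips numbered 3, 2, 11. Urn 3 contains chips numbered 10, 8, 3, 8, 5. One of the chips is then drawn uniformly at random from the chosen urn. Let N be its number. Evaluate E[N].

89/15

E[N | urn 1] = (7+8+2)/3 = 17/3.
E[N | urn 2] = (3+2+11)/3 = 16/3.
E[N | urn 3] = (10+8+3+8+5)/5 = 34/5.
By the law of total expectation,
E[N] = (1/3)·(17/3) + (1/3)·(16/3) + (1/3)·(34/5) = 89/15.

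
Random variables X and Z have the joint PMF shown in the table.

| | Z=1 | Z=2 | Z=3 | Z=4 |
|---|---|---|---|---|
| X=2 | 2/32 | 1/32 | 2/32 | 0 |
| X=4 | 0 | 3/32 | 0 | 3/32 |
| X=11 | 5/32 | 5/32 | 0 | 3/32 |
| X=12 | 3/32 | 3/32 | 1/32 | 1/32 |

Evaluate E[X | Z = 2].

P(Z = 2) = 3/8.
Σ X·P over the event = 2·(1/32) + 4·(3/32) + 11·(5/32) + 12·(3/32) = 105/32.
E[X | Z = 2] = (105/32) / (3/8) = 35/4.

35/4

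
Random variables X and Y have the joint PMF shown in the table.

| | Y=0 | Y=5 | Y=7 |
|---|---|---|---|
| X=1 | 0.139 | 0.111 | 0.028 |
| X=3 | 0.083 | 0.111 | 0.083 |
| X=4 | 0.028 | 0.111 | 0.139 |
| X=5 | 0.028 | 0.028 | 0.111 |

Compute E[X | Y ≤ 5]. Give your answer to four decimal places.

2.6103

P(Y ≤ 5) = 0.639.
Σ X·P over the event = 1·(0.139) + 1·(0.111) + 3·(0.083) + 3·(0.111) + 4·(0.028) + 4·(0.111) + 5·(0.028) + 5·(0.028) = 1.668.
E[X | Y ≤ 5] = (1.668) / (0.639) = 2.6103.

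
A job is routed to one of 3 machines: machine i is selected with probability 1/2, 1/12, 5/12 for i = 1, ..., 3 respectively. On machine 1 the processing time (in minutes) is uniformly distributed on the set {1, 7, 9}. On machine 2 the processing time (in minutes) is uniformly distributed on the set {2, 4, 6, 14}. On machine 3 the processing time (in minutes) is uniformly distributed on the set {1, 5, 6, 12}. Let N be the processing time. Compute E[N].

47/8

E[N | machine 1] = (1+7+9)/3 = 17/3.
E[N | machine 2] = (2+4+6+14)/4 = 13/2.
E[N | machine 3] = (1+5+6+12)/4 = 6.
By the law of total expectation,
E[N] = (1/2)·(17/3) + (1/12)·(13/2) + (5/12)·(6) = 47/8.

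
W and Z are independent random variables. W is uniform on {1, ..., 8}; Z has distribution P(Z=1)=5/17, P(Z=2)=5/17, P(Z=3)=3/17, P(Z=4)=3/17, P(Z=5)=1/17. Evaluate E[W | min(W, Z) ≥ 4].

P(min(W, Z) ≥ 4) = 5/34.
Summing W·P(x,y) over outcomes with min(W, Z) ≥ 4 gives 15/17.
E[W | min(W, Z) ≥ 4] = (15/17) / (5/34) = 6.

6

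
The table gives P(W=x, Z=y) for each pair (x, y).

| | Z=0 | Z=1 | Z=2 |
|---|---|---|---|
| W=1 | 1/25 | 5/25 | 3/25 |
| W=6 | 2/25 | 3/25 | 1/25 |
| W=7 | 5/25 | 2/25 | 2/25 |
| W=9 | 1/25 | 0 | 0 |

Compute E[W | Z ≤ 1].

P(Z ≤ 1) = 19/25.
Σ W·P over the event = 1·(1/25) + 1·(5/25) + 6·(2/25) + 6·(3/25) + 7·(5/25) + 7·(2/25) + 9·(1/25) = 94/25.
E[W | Z ≤ 1] = (94/25) / (19/25) = 94/19.

94/19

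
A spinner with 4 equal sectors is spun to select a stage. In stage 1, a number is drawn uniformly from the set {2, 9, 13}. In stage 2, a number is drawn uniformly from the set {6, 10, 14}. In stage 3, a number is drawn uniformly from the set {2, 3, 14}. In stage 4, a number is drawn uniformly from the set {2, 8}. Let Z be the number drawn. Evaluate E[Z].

22/3

E[Z | stage 1] = (2+9+13)/3 = 8.
E[Z | stage 2] = (6+10+14)/3 = 10.
E[Z | stage 3] = (2+3+14)/3 = 19/3.
E[Z | stage 4] = (2+8)/2 = 5.
By the law of total expectation,
E[Z] = (1/4)·(8) + (1/4)·(10) + (1/4)·(19/3) + (1/4)·(5) = 22/3.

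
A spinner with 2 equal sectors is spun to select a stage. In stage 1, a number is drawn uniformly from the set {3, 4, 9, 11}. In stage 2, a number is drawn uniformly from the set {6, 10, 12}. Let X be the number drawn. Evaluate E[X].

193/24

E[X | stage 1] = (3+4+9+11)/4 = 27/4.
E[X | stage 2] = (6+10+12)/3 = 28/3.
By the law of total expectation,
E[X] = (1/2)·(27/4) + (1/2)·(28/3) = 193/24.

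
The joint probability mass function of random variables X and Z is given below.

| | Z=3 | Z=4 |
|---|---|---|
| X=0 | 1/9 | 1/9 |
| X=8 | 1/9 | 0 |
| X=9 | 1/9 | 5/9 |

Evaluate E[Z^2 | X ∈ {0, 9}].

57/4

P(X ∈ {0, 9}) = 8/9.
Summing Z^2·P(X=x,Z=y) over the conditioning event gives 38/3.
E[Z^2 | X ∈ {0, 9}] = (38/3) / (8/9) = 57/4.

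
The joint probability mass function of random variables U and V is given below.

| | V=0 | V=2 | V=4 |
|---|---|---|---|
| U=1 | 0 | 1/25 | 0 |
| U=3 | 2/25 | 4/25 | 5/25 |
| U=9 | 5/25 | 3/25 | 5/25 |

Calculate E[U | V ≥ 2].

50/9

P(V ≥ 2) = 18/25.
Summing U·P(U=x,V=y) over the conditioning event gives 4.
E[U | V ≥ 2] = (4) / (18/25) = 50/9.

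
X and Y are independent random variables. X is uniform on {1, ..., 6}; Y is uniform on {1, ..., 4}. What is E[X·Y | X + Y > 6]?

29/2

Outcomes with X + Y > 6: (3,4), (4,3), (4,4), (5,2), (5,3), (5,4), (6,1), (6,2), (6,3), (6,4), each with probability 1/24.
E[X·Y | X + Y > 6] = (12 + 12 + 16 + 10 + 15 + 20 + 6 + 12 + 18 + 24) / 10 = 29/2.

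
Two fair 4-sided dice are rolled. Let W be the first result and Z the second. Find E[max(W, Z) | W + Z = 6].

11/3

Outcomes with W + Z = 6: (2,4), (3,3), (4,2), each with probability 1/16.
E[max(W, Z) | W + Z = 6] = (4 + 3 + 4) / 3 = 11/3.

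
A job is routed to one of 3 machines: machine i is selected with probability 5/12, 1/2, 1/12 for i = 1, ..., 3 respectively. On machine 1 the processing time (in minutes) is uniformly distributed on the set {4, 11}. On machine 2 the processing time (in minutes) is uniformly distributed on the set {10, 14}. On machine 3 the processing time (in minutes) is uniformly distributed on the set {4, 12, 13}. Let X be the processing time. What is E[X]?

715/72

E[X | machine 1] = (4+11)/2 = 15/2.
E[X | machine 2] = (10+14)/2 = 12.
E[X | machine 3] = (4+12+13)/3 = 29/3.
E[X] = (5/12)·(15/2) + (1/2)·(12) + (1/12)·(29/3) = 715/72.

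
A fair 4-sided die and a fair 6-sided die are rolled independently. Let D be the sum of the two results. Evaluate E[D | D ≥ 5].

62/9

P(D ≥ 5) = 3/4.
Σ over the event: 5·1/6 + 6·1/6 + 7·1/6 + 8·1/8 + 9·1/12 + 10·1/24 = 31/6.
E[D | D ≥ 5] = (31/6) / (3/4) = 62/9.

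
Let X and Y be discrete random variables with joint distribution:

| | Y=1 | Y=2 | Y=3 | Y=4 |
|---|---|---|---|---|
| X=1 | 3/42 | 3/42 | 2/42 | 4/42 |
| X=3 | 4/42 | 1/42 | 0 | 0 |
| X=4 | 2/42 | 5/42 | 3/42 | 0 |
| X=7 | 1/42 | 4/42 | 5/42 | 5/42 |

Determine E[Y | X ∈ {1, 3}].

37/17

P(X ∈ {1, 3}) = 17/42.
Σ Y·P over the event = 1·(3/42) + 2·(3/42) + 3·(2/42) + 4·(4/42) + 1·(4/42) + 2·(1/42) = 37/42.
E[Y | X ∈ {1, 3}] = (37/42) / (17/42) = 37/17.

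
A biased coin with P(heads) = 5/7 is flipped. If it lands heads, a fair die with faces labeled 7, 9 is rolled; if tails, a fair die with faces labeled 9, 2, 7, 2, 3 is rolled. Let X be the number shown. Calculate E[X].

246/35

E[X | heads] = (7+9)/2 = 8.
E[X | tails] = (9+2+7+2+3)/5 = 23/5.
E[X] = (5/7)·(8) + (2/7)·(23/5) = 246/35.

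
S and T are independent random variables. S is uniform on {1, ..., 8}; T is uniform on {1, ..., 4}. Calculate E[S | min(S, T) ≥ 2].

5

P(min(S, T) ≥ 2) = 21/32.
Summing S·P(x,y) over outcomes with min(S, T) ≥ 2 gives 105/32.
E[S | min(S, T) ≥ 2] = (105/32) / (21/32) = 5.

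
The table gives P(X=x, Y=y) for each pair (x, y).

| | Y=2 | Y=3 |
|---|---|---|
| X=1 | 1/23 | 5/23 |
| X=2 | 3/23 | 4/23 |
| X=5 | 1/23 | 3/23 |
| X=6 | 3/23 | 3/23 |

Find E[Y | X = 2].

18/7

P(X = 2) = 7/23.
Σ Y·P over the event = 2·(3/23) + 3·(4/23) = 18/23.
E[Y | X = 2] = (18/23) / (7/23) = 18/7.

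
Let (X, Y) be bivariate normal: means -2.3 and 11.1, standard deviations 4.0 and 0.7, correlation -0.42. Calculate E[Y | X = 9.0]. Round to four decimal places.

E[Y | X=x] = μ_Y + ρ(σ_Y/σ_X)(x − μ_X) for jointly normal variables.
E[Y | X=9.0] = 11.1 + (-0.42)·(0.7/4.0)·(9.0 − (-2.3)) = 11.1 + (-0.0735)·(11.3) = 10.2695.

10.2695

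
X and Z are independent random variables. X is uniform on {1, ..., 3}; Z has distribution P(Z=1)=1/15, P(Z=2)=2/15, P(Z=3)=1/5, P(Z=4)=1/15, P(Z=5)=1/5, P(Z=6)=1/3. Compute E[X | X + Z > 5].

62/29

P(X + Z > 5) = 29/45.
Summing X·P(x,y) over outcomes with X + Z > 5 gives 62/45.
E[X | X + Z > 5] = (62/45) / (29/45) = 62/29.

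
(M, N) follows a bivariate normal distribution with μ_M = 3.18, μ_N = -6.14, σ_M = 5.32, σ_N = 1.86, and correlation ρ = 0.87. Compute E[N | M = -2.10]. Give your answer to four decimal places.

-7.7460

E[N | M=x] = μ_N + ρ(σ_N/σ_M)(x − μ_M) for jointly normal variables.
E[N | M=-2.10] = -6.14 + (0.87)·(1.86/5.32)·(-2.10 − (3.18)) = -6.14 + (0.30417)·(-5.28) = -7.7460.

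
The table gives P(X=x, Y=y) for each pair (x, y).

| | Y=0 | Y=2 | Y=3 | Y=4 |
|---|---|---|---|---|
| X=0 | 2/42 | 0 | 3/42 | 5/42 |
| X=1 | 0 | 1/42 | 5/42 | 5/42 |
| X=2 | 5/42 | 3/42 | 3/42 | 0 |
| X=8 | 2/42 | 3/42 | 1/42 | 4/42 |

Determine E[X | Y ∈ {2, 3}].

P(Y ∈ {2, 3}) = 19/42.
Σ X·P over the event = 0·(3/42) + 1·(1/42) + 1·(5/42) + 2·(3/42) + 2·(3/42) + 8·(3/42) + 8·(1/42) = 25/21.
E[X | Y ∈ {2, 3}] = (25/21) / (19/42) = 50/19.

50/19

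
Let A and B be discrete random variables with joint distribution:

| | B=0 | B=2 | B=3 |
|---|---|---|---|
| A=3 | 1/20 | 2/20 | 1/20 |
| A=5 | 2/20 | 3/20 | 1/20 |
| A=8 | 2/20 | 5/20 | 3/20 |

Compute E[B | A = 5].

P(A = 5) = 3/10.
Σ B·P over the event = 0·(2/20) + 2·(3/20) + 3·(1/20) = 9/20.
E[B | A = 5] = (9/20) / (3/10) = 3/2.

3/2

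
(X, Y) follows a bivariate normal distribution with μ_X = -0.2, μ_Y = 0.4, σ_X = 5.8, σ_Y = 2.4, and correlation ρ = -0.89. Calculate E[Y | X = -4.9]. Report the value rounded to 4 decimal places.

2.1309

E[Y | X=x] = μ_Y + ρ(σ_Y/σ_X)(x − μ_X) for jointly normal variables.
E[Y | X=-4.9] = 0.4 + (-0.89)·(2.4/5.8)·(-4.9 − (-0.2)) = 0.4 + (-0.36828)·(-4.7) = 2.1309.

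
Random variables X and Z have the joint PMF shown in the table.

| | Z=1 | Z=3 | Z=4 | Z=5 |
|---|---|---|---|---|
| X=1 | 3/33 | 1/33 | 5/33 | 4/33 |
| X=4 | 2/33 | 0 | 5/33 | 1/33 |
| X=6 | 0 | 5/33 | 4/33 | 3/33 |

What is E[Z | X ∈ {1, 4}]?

P(X ∈ {1, 4}) = 7/11.
Summing Z·P(X=x,Z=y) over the conditioning event gives 73/33.
E[Z | X ∈ {1, 4}] = (73/33) / (7/11) = 73/21.

73/21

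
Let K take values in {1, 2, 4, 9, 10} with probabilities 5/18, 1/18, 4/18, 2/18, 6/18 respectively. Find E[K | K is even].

P(K is even) = 11/18.
Σ over the event: 2·1/18 + 4·2/9 + 10·1/3 = 13/3.
E[K | K is even] = (13/3) / (11/18) = 78/11.

78/11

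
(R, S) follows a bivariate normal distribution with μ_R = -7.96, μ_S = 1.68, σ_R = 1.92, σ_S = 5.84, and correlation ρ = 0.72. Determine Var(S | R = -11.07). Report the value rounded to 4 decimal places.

For a bivariate normal, Var(S | R=x) = σ_S²(1 − ρ²).
Var(S | R=-11.07) = (5.84)²·(1 − (0.72)²) = 34.1056·0.4816 = 16.4253.

16.4253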